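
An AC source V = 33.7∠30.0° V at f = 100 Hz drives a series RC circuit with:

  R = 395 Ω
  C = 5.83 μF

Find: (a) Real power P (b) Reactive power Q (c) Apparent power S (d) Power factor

Step 1 — Angular frequency: ω = 2π·f = 2π·100 = 628.3 rad/s.
Step 2 — Component impedances:
  R: Z = R = 395 Ω
  C: Z = 1/(jωC) = -j/(ω·C) = 0 - j273 Ω
Step 3 — Series combination: Z_total = R + C = 395 - j273 Ω = 480.2∠-34.6° Ω.
Step 4 — Source phasor: V = 33.7∠30.0° V = 29.19 + j16.85 V.
Step 5 — Current: I = V / Z = 0.03005 + j0.06343 A = 0.07019∠64.6° A.
Step 6 — Complex power: S = V·I* = 1.946 - j1.345 VA.
Step 7 — Real power: P = Re(S) = 1.946 W.
Step 8 — Reactive power: Q = Im(S) = -1.345 VAR.
Step 9 — Apparent power: |S| = 2.365 VA.
Step 10 — Power factor: PF = P/|S| = 0.8226 (leading).

(a) P = 1.946 W  (b) Q = -1.345 VAR  (c) S = 2.365 VA  (d) PF = 0.8226 (leading)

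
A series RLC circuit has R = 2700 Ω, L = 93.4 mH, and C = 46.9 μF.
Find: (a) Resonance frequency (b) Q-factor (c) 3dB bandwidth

Step 1 — Resonance condition Im(Z)=0 gives ω₀ = 1/√(LC).
Step 2 — ω₀ = 1/√(0.0934·4.69e-05) = 477.8 rad/s.
Step 3 — f₀ = ω₀/(2π) = 76.04 Hz.
Step 4 — Series Q: Q = ω₀L/R = 477.8·0.0934/2700 = 0.01653.
Step 5 — 3dB bandwidth: Δω = ω₀/Q = 2.891e+04 rad/s; BW = Δω/(2π) = 4601 Hz.

(a) f₀ = 76.04 Hz  (b) Q = 0.01653  (c) BW = 4601 Hz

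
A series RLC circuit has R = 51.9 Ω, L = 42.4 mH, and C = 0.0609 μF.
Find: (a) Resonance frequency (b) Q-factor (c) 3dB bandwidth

Step 1 — Resonance: ω₀ = 1/√(LC) = 1/√(0.0424·6.09e-08) = 1.968e+04 rad/s.
Step 2 — f₀ = ω₀/(2π) = 3132 Hz.
Step 3 — Series Q: Q = ω₀L/R = 1.968e+04·0.0424/51.9 = 16.08.
Step 4 — Bandwidth: Δω = ω₀/Q = 1224 rad/s; BW = Δω/(2π) = 194.8 Hz.

(a) f₀ = 3132 Hz  (b) Q = 16.08  (c) BW = 194.8 Hz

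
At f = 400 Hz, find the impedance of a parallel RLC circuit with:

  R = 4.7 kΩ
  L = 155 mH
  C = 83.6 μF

Step 1 — Angular frequency: ω = 2π·f = 2π·400 = 2513 rad/s.
Step 2 — Component impedances:
  R: Z = R = 4700 Ω
  L: Z = jωL = j·2513·0.155 = 0 + j389.6 Ω
  C: Z = 1/(jωC) = -j/(ω·C) = 0 - j4.759 Ω
Step 3 — Parallel combination: 1/Z_total = 1/R + 1/L + 1/C; Z_total = 0.00494 - j4.818 Ω = 4.818∠-89.9° Ω.

Z = 0.00494 - j4.818 Ω = 4.818∠-89.9° Ω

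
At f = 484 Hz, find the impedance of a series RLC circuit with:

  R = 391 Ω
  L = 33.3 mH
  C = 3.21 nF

Step 1 — Angular frequency: ω = 2π·f = 2π·484 = 3041 rad/s.
Step 2 — Component impedances:
  R: Z = R = 391 Ω
  L: Z = jωL = j·3041·0.0333 = 0 + j101.3 Ω
  C: Z = 1/(jωC) = -j/(ω·C) = 0 - j1.024e+05 Ω
Step 3 — Series combination: Z_total = R + L + C = 391 - j1.023e+05 Ω = 1.023e+05∠-89.8° Ω.

Z = 391 - j1.023e+05 Ω = 1.023e+05∠-89.8° Ω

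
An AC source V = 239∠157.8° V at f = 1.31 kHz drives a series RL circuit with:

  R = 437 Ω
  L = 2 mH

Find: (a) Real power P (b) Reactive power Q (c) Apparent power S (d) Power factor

Step 1 — Angular frequency: ω = 2π·f = 2π·1310 = 8231 rad/s.
Step 2 — Component impedances:
  R: Z = R = 437 Ω
  L: Z = jωL = j·8231·0.002 = 0 + j16.46 Ω
Step 3 — Series combination: Z_total = R + L = 437 + j16.46 Ω = 437.3∠2.2° Ω.
Step 4 — Source phasor: V = 239∠157.8° V = -221.3 + j90.3 V.
Step 5 — Current: I = V / Z = -0.4979 + j0.2254 A = 0.5465∠155.6° A.
Step 6 — Complex power: S = V·I* = 130.5 + j4.917 VA.
Step 7 — Real power: P = Re(S) = 130.5 W.
Step 8 — Reactive power: Q = Im(S) = 4.917 VAR.
Step 9 — Apparent power: |S| = 130.6 VA.
Step 10 — Power factor: PF = P/|S| = 0.9993 (lagging).

(a) P = 130.5 W  (b) Q = 4.917 VAR  (c) S = 130.6 VA  (d) PF = 0.9993 (lagging)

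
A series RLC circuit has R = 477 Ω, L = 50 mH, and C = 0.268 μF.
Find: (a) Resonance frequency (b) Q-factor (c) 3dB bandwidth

Step 1 — Resonance condition Im(Z)=0 gives ω₀ = 1/√(LC).
Step 2 — ω₀ = 1/√(0.05·2.68e-07) = 8639 rad/s.
Step 3 — f₀ = ω₀/(2π) = 1375 Hz.
Step 4 — Series Q: Q = ω₀L/R = 8639·0.05/477 = 0.9055.
Step 5 — 3dB bandwidth: Δω = ω₀/Q = 9540 rad/s; BW = Δω/(2π) = 1518 Hz.

(a) f₀ = 1375 Hz  (b) Q = 0.9055  (c) BW = 1518 Hz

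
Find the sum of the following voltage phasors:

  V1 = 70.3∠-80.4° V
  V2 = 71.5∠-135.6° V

Step 1 — Convert each phasor to rectangular form:
  V1 = 70.3·(cos(-80.4°) + j·sin(-80.4°)) = 11.72 - j69.32 V
  V2 = 71.5·(cos(-135.6°) + j·sin(-135.6°)) = -51.08 - j50.03 V
Step 2 — Sum components: V_total = -39.36 - j119.3 V.
Step 3 — Convert to polar: |V_total| = 125.7 V, ∠V_total = -108.3°.

V_total = 125.7∠-108.3° V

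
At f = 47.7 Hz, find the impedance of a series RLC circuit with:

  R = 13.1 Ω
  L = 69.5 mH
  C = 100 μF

Step 1 — Angular frequency: ω = 2π·f = 2π·47.7 = 299.7 rad/s.
Step 2 — Component impedances:
  R: Z = R = 13.1 Ω
  L: Z = jωL = j·299.7·0.0695 = 0 + j20.83 Ω
  C: Z = 1/(jωC) = -j/(ω·C) = 0 - j33.37 Ω
Step 3 — Series combination: Z_total = R + L + C = 13.1 - j12.54 Ω = 18.13∠-43.7° Ω.

Z = 13.1 - j12.54 Ω = 18.13∠-43.7° Ω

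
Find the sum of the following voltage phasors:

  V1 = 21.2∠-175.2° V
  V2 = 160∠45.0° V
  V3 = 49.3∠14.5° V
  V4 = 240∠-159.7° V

Step 1 — Convert each phasor to rectangular form:
  V1 = 21.2·(cos(-175.2°) + j·sin(-175.2°)) = -21.13 - j1.774 V
  V2 = 160·(cos(45.0°) + j·sin(45.0°)) = 113.1 + j113.1 V
  V3 = 49.3·(cos(14.5°) + j·sin(14.5°)) = 47.73 + j12.34 V
  V4 = 240·(cos(-159.7°) + j·sin(-159.7°)) = -225.1 - j83.26 V
Step 2 — Sum components: V_total = -85.35 + j40.44 V.
Step 3 — Convert to polar: |V_total| = 94.45 V, ∠V_total = 154.6°.

V_total = 94.45∠154.6° V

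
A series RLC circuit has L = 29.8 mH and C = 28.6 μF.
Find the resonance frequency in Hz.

Step 1 — Resonance condition Im(Z)=0 gives ω₀ = 1/√(LC).
Step 2 — ω₀ = 1/√(0.0298·2.86e-05) = 1083 rad/s.
Step 3 — f₀ = ω₀/(2π) = 172.4 Hz.

f₀ = 172.4 Hz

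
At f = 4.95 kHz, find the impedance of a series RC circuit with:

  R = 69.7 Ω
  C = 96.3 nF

Step 1 — Angular frequency: ω = 2π·f = 2π·4950 = 3.11e+04 rad/s.
Step 2 — Component impedances:
  R: Z = R = 69.7 Ω
  C: Z = 1/(jωC) = -j/(ω·C) = 0 - j333.9 Ω
Step 3 — Series combination: Z_total = R + C = 69.7 - j333.9 Ω = 341.1∠-78.2° Ω.

Z = 69.7 - j333.9 Ω = 341.1∠-78.2° Ω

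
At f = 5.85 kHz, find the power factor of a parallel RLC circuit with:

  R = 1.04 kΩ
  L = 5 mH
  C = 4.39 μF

Step 1 — Angular frequency: ω = 2π·f = 2π·5850 = 3.676e+04 rad/s.
Step 2 — Component impedances:
  R: Z = R = 1040 Ω
  L: Z = jωL = j·3.676e+04·0.005 = 0 + j183.8 Ω
  C: Z = 1/(jωC) = -j/(ω·C) = 0 - j6.197 Ω
Step 3 — Parallel combination: 1/Z_total = 1/R + 1/L + 1/C; Z_total = 0.03955 - j6.413 Ω = 6.413∠-89.6° Ω.
Step 4 — Power factor: PF = cos(φ) = Re(Z)/|Z| = 0.03955/6.413 = 0.006167.
Step 5 — Type: Im(Z) = -6.413 ⇒ leading (phase φ = -89.6°).

PF = 0.006167 (leading, φ = -89.6°)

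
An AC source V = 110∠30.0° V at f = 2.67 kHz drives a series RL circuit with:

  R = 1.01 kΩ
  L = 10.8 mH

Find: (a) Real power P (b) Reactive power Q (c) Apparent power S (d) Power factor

Step 1 — Angular frequency: ω = 2π·f = 2π·2670 = 1.678e+04 rad/s.
Step 2 — Component impedances:
  R: Z = R = 1010 Ω
  L: Z = jωL = j·1.678e+04·0.0108 = 0 + j181.2 Ω
Step 3 — Series combination: Z_total = R + L = 1010 + j181.2 Ω = 1026∠10.2° Ω.
Step 4 — Source phasor: V = 110∠30.0° V = 95.26 + j55 V.
Step 5 — Current: I = V / Z = 0.1008 + j0.03637 A = 0.1072∠19.8° A.
Step 6 — Complex power: S = V·I* = 11.61 + j2.082 VA.
Step 7 — Real power: P = Re(S) = 11.61 W.
Step 8 — Reactive power: Q = Im(S) = 2.082 VAR.
Step 9 — Apparent power: |S| = 11.79 VA.
Step 10 — Power factor: PF = P/|S| = 0.9843 (lagging).

(a) P = 11.61 W  (b) Q = 2.082 VAR  (c) S = 11.79 VA  (d) PF = 0.9843 (lagging)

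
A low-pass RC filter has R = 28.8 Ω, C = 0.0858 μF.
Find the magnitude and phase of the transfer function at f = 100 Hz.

Step 1 — Angular frequency: ω = 2π·100 = 628.3 rad/s.
Step 2 — Transfer function: H(jω) = 1/(1 + jωRC).
Step 3 — Denominator: 1 + jωRC = 1 + j·628.3·28.8·8.58e-08 = 1 + j0.001553.
Step 4 — H = 1 - j0.001553.
Step 5 — Magnitude: |H| = 1 (-0.0 dB); phase: φ = -0.1°.

|H| = 1 (-0.0 dB), φ = -0.1°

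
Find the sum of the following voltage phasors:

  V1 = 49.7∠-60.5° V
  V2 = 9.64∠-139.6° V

Step 1 — Convert each phasor to rectangular form:
  V1 = 49.7·(cos(-60.5°) + j·sin(-60.5°)) = 24.47 - j43.26 V
  V2 = 9.64·(cos(-139.6°) + j·sin(-139.6°)) = -7.341 - j6.248 V
Step 2 — Sum components: V_total = 17.13 - j49.5 V.
Step 3 — Convert to polar: |V_total| = 52.39 V, ∠V_total = -70.9°.

V_total = 52.39∠-70.9° V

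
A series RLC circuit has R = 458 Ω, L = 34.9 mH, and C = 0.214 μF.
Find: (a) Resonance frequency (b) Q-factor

Step 1 — Resonance condition Im(Z)=0 gives ω₀ = 1/√(LC).
Step 2 — ω₀ = 1/√(0.0349·2.14e-07) = 1.157e+04 rad/s.
Step 3 — f₀ = ω₀/(2π) = 1842 Hz.
Step 4 — Series Q: Q = ω₀L/R = 1.157e+04·0.0349/458 = 0.8817.

(a) f₀ = 1842 Hz  (b) Q = 0.8817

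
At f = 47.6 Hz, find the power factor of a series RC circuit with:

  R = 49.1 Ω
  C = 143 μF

Step 1 — Angular frequency: ω = 2π·f = 2π·47.6 = 299.1 rad/s.
Step 2 — Component impedances:
  R: Z = R = 49.1 Ω
  C: Z = 1/(jωC) = -j/(ω·C) = 0 - j23.38 Ω
Step 3 — Series combination: Z_total = R + C = 49.1 - j23.38 Ω = 54.38∠-25.5° Ω.
Step 4 — Power factor: PF = cos(φ) = Re(Z)/|Z| = 49.1/54.38 = 0.9029.
Step 5 — Type: Im(Z) = -23.38 ⇒ leading (phase φ = -25.5°).

PF = 0.9029 (leading, φ = -25.5°)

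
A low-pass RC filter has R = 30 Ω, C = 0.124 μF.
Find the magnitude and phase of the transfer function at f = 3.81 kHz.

Step 1 — Angular frequency: ω = 2π·3810 = 2.394e+04 rad/s.
Step 2 — Transfer function: H(jω) = 1/(1 + jωRC).
Step 3 — Denominator: 1 + jωRC = 1 + j·2.394e+04·30·1.24e-07 = 1 + j0.08905.
Step 4 — H = 0.9921 - j0.08835.
Step 5 — Magnitude: |H| = 0.9961 (-0.0 dB); phase: φ = -5.1°.

|H| = 0.9961 (-0.0 dB), φ = -5.1°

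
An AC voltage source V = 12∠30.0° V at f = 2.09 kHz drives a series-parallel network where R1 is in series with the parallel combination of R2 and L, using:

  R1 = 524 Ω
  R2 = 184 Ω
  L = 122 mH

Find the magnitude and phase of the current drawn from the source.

Step 1 — Angular frequency: ω = 2π·f = 2π·2090 = 1.313e+04 rad/s.
Step 2 — Component impedances:
  R1: Z = R = 524 Ω
  R2: Z = R = 184 Ω
  L: Z = jωL = j·1.313e+04·0.122 = 0 + j1602 Ω
Step 3 — Parallel branch: R2 || L = 1/(1/R2 + 1/L) = 181.6 + j20.86 Ω.
Step 4 — Series with R1: Z_total = R1 + (R2 || L) = 705.6 + j20.86 Ω = 705.9∠1.7° Ω.
Step 5 — Source phasor: V = 12∠30.0° V = 10.39 + j6 V.
Step 6 — Ohm's law: I = V / Z_total = (10.39 + j6) / (705.6 + j20.86) = 0.01497 + j0.008061 A.
Step 7 — Convert to polar: |I| = 0.017 A, ∠I = 28.3°.

I = 0.017∠28.3° A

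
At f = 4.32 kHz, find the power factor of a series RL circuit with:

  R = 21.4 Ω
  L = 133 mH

Step 1 — Angular frequency: ω = 2π·f = 2π·4320 = 2.714e+04 rad/s.
Step 2 — Component impedances:
  R: Z = R = 21.4 Ω
  L: Z = jωL = j·2.714e+04·0.133 = 0 + j3610 Ω
Step 3 — Series combination: Z_total = R + L = 21.4 + j3610 Ω = 3610∠89.7° Ω.
Step 4 — Power factor: PF = cos(φ) = Re(Z)/|Z| = 21.4/3610 = 0.005928.
Step 5 — Type: Im(Z) = 3610 ⇒ lagging (phase φ = 89.7°).

PF = 0.005928 (lagging, φ = 89.7°)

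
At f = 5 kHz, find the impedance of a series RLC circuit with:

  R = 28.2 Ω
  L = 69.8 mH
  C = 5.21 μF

Step 1 — Angular frequency: ω = 2π·f = 2π·5000 = 3.142e+04 rad/s.
Step 2 — Component impedances:
  R: Z = R = 28.2 Ω
  L: Z = jωL = j·3.142e+04·0.0698 = 0 + j2193 Ω
  C: Z = 1/(jωC) = -j/(ω·C) = 0 - j6.11 Ω
Step 3 — Series combination: Z_total = R + L + C = 28.2 + j2187 Ω = 2187∠89.3° Ω.

Z = 28.2 + j2187 Ω = 2187∠89.3° Ω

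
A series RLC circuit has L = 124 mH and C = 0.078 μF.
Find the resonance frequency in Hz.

Step 1 — Resonance condition Im(Z)=0 gives ω₀ = 1/√(LC).
Step 2 — ω₀ = 1/√(0.124·7.8e-08) = 1.017e+04 rad/s.
Step 3 — f₀ = ω₀/(2π) = 1618 Hz.

f₀ = 1618 Hz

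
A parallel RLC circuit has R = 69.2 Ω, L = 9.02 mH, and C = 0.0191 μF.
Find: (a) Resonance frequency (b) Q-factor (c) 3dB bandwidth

Step 1 — Resonance: ω₀ = 1/√(LC) = 1/√(0.00902·1.91e-08) = 7.619e+04 rad/s.
Step 2 — f₀ = ω₀/(2π) = 1.213e+04 Hz.
Step 3 — Parallel Q: Q = R/(ω₀L) = 69.2/(7.619e+04·0.00902) = 0.1007.
Step 4 — Bandwidth: Δω = ω₀/Q = 7.566e+05 rad/s; BW = Δω/(2π) = 1.204e+05 Hz.

(a) f₀ = 1.213e+04 Hz  (b) Q = 0.1007  (c) BW = 1.204e+05 Hz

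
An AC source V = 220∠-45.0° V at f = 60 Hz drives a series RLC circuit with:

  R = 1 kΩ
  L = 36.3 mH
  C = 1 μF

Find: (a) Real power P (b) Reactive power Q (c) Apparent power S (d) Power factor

Step 1 — Angular frequency: ω = 2π·f = 2π·60 = 377 rad/s.
Step 2 — Component impedances:
  R: Z = R = 1000 Ω
  L: Z = jωL = j·377·0.0363 = 0 + j13.68 Ω
  C: Z = 1/(jωC) = -j/(ω·C) = 0 - j2653 Ω
Step 3 — Series combination: Z_total = R + L + C = 1000 - j2639 Ω = 2822∠-69.2° Ω.
Step 4 — Source phasor: V = 220∠-45.0° V = 155.6 - j155.6 V.
Step 5 — Current: I = V / Z = 0.07108 + j0.03201 A = 0.07796∠24.2° A.
Step 6 — Complex power: S = V·I* = 6.078 - j16.04 VA.
Step 7 — Real power: P = Re(S) = 6.078 W.
Step 8 — Reactive power: Q = Im(S) = -16.04 VAR.
Step 9 — Apparent power: |S| = 17.15 VA.
Step 10 — Power factor: PF = P/|S| = 0.3544 (leading).

(a) P = 6.078 W  (b) Q = -16.04 VAR  (c) S = 17.15 VA  (d) PF = 0.3544 (leading)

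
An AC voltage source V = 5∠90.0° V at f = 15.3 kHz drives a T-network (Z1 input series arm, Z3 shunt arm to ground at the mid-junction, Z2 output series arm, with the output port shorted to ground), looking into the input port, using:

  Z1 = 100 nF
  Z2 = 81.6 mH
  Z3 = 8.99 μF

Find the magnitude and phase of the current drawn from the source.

Step 1 — Angular frequency: ω = 2π·f = 2π·1.53e+04 = 9.613e+04 rad/s.
Step 2 — Component impedances:
  Z1: Z = 1/(jωC) = -j/(ω·C) = 0 - j104 Ω
  Z2: Z = jωL = j·9.613e+04·0.0816 = 0 + j7844 Ω
  Z3: Z = 1/(jωC) = -j/(ω·C) = 0 - j1.157 Ω
Step 3 — With the output port shorted to ground, the output series arm Z2 runs from the junction to ground; the shunt arm Z3 also runs from the junction to ground. They appear in parallel: Z3 || Z2 = 0 - j1.157 Ω.
Step 4 — Series with input arm Z1: Z_in = Z1 + (Z3 || Z2) = 0 - j105.2 Ω = 105.2∠-90.0° Ω.
Step 5 — Source phasor: V = 5∠90.0° V = 0 + j5 V.
Step 6 — Ohm's law: I = V / Z_total = (0 + j5) / (0 - j105.2) = -0.04754 A.
Step 7 — Convert to polar: |I| = 0.04754 A, ∠I = 180.0°.

I = 0.04754∠180.0° A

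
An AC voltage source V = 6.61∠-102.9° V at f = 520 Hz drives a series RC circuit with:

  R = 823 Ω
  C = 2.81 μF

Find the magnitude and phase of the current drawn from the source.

Step 1 — Angular frequency: ω = 2π·f = 2π·520 = 3267 rad/s.
Step 2 — Component impedances:
  R: Z = R = 823 Ω
  C: Z = 1/(jωC) = -j/(ω·C) = 0 - j108.9 Ω
Step 3 — Series combination: Z_total = R + C = 823 - j108.9 Ω = 830.2∠-7.5° Ω.
Step 4 — Source phasor: V = 6.61∠-102.9° V = -1.476 - j6.443 V.
Step 5 — Ohm's law: I = V / Z_total = (-1.476 - j6.443) / (823 - j108.9) = -0.0007439 - j0.007927 A.
Step 6 — Convert to polar: |I| = 0.007962 A, ∠I = -95.4°.

I = 0.007962∠-95.4° A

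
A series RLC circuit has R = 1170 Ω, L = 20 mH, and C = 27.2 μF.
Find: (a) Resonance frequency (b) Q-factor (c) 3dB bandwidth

Step 1 — Resonance: ω₀ = 1/√(LC) = 1/√(0.02·2.72e-05) = 1356 rad/s.
Step 2 — f₀ = ω₀/(2π) = 215.8 Hz.
Step 3 — Series Q: Q = ω₀L/R = 1356·0.02/1170 = 0.02318.
Step 4 — Bandwidth: Δω = ω₀/Q = 5.85e+04 rad/s; BW = Δω/(2π) = 9311 Hz.

(a) f₀ = 215.8 Hz  (b) Q = 0.02318  (c) BW = 9311 Hz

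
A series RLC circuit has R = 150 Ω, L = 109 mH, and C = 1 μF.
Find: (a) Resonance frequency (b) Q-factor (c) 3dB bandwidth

Step 1 — Resonance condition Im(Z)=0 gives ω₀ = 1/√(LC).
Step 2 — ω₀ = 1/√(0.109·1e-06) = 3029 rad/s.
Step 3 — f₀ = ω₀/(2π) = 482.1 Hz.
Step 4 — Series Q: Q = ω₀L/R = 3029·0.109/150 = 2.201.
Step 5 — 3dB bandwidth: Δω = ω₀/Q = 1376 rad/s; BW = Δω/(2π) = 219 Hz.

(a) f₀ = 482.1 Hz  (b) Q = 2.201  (c) BW = 219 Hz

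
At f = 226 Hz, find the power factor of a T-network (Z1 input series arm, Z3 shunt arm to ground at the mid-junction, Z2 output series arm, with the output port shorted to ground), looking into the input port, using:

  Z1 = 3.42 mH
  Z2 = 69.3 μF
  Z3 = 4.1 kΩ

Step 1 — Angular frequency: ω = 2π·f = 2π·226 = 1420 rad/s.
Step 2 — Component impedances:
  Z1: Z = jωL = j·1420·0.00342 = 0 + j4.856 Ω
  Z2: Z = 1/(jωC) = -j/(ω·C) = 0 - j10.16 Ω
  Z3: Z = R = 4100 Ω
Step 3 — With the output port shorted to ground, the output series arm Z2 runs from the junction to ground; the shunt arm Z3 also runs from the junction to ground. They appear in parallel: Z3 || Z2 = 0.02519 - j10.16 Ω.
Step 4 — Series with input arm Z1: Z_in = Z1 + (Z3 || Z2) = 0.02519 - j5.306 Ω = 5.306∠-89.7° Ω.
Step 5 — Power factor: PF = cos(φ) = Re(Z)/|Z| = 0.02519/5.306 = 0.004747.
Step 6 — Type: Im(Z) = -5.306 ⇒ leading (phase φ = -89.7°).

PF = 0.004747 (leading, φ = -89.7°)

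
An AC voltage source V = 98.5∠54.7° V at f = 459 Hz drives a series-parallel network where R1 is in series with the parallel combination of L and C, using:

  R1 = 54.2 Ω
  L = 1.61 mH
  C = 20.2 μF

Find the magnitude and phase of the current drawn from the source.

Step 1 — Angular frequency: ω = 2π·f = 2π·459 = 2884 rad/s.
Step 2 — Component impedances:
  R1: Z = R = 54.2 Ω
  L: Z = jωL = j·2884·0.00161 = 0 + j4.643 Ω
  C: Z = 1/(jωC) = -j/(ω·C) = 0 - j17.17 Ω
Step 3 — Parallel branch: L || C = 1/(1/L + 1/C) = 0 + j6.365 Ω.
Step 4 — Series with R1: Z_total = R1 + (L || C) = 54.2 + j6.365 Ω = 54.57∠6.7° Ω.
Step 5 — Source phasor: V = 98.5∠54.7° V = 56.92 + j80.39 V.
Step 6 — Ohm's law: I = V / Z_total = (56.92 + j80.39) / (54.2 + j6.365) = 1.208 + j1.341 A.
Step 7 — Convert to polar: |I| = 1.805 A, ∠I = 48.0°.

I = 1.805∠48.0° A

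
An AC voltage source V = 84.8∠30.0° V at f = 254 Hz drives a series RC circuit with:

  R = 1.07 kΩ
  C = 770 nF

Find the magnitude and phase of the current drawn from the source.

Step 1 — Angular frequency: ω = 2π·f = 2π·254 = 1596 rad/s.
Step 2 — Component impedances:
  R: Z = R = 1070 Ω
  C: Z = 1/(jωC) = -j/(ω·C) = 0 - j813.8 Ω
Step 3 — Series combination: Z_total = R + C = 1070 - j813.8 Ω = 1344∠-37.3° Ω.
Step 4 — Source phasor: V = 84.8∠30.0° V = 73.44 + j42.4 V.
Step 5 — Ohm's law: I = V / Z_total = (73.44 + j42.4) / (1070 - j813.8) = 0.02439 + j0.05818 A.
Step 6 — Convert to polar: |I| = 0.06308 A, ∠I = 67.3°.

I = 0.06308∠67.3° A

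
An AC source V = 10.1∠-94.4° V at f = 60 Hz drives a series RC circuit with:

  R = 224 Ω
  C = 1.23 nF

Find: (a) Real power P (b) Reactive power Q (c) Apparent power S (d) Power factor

Step 1 — Angular frequency: ω = 2π·f = 2π·60 = 377 rad/s.
Step 2 — Component impedances:
  R: Z = R = 224 Ω
  C: Z = 1/(jωC) = -j/(ω·C) = 0 - j2.157e+06 Ω
Step 3 — Series combination: Z_total = R + C = 224 - j2.157e+06 Ω = 2.157e+06∠-90.0° Ω.
Step 4 — Source phasor: V = 10.1∠-94.4° V = -0.7749 - j10.07 V.
Step 5 — Current: I = V / Z = 4.67e-06 - j3.598e-07 A = 4.683e-06∠-4.4° A.
Step 6 — Complex power: S = V·I* = 4.913e-09 - j4.73e-05 VA.
Step 7 — Real power: P = Re(S) = 4.913e-09 W.
Step 8 — Reactive power: Q = Im(S) = -4.73e-05 VAR.
Step 9 — Apparent power: |S| = 4.73e-05 VA.
Step 10 — Power factor: PF = P/|S| = 0.0001039 (leading).

(a) P = 4.913e-09 W  (b) Q = -4.73e-05 VAR  (c) S = 4.73e-05 VA  (d) PF = 0.0001039 (leading)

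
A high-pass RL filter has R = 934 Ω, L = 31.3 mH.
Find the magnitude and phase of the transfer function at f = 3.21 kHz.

Step 1 — Angular frequency: ω = 2π·3210 = 2.017e+04 rad/s.
Step 2 — Transfer function: H(jω) = jωL/(R + jωL).
Step 3 — Numerator jωL = j·631.3; denominator R + jωL = 934 + j631.3.
Step 4 — H = 0.3136 + j0.4639.
Step 5 — Magnitude: |H| = 0.56 (-5.0 dB); phase: φ = 55.9°.

|H| = 0.56 (-5.0 dB), φ = 55.9°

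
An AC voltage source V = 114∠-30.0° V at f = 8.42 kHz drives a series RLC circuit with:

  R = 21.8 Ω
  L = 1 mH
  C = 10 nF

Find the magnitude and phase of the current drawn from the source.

Step 1 — Angular frequency: ω = 2π·f = 2π·8420 = 5.29e+04 rad/s.
Step 2 — Component impedances:
  R: Z = R = 21.8 Ω
  L: Z = jωL = j·5.29e+04·0.001 = 0 + j52.9 Ω
  C: Z = 1/(jωC) = -j/(ω·C) = 0 - j1890 Ω
Step 3 — Series combination: Z_total = R + L + C = 21.8 - j1837 Ω = 1837∠-89.3° Ω.
Step 4 — Source phasor: V = 114∠-30.0° V = 98.73 - j57 V.
Step 5 — Ohm's law: I = V / Z_total = (98.73 - j57) / (21.8 - j1837) = 0.03166 + j0.05336 A.
Step 6 — Convert to polar: |I| = 0.06204 A, ∠I = 59.3°.

I = 0.06204∠59.3° A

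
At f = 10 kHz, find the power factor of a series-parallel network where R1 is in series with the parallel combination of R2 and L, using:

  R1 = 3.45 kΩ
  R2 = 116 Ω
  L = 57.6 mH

Step 1 — Angular frequency: ω = 2π·f = 2π·1e+04 = 6.283e+04 rad/s.
Step 2 — Component impedances:
  R1: Z = R = 3450 Ω
  R2: Z = R = 116 Ω
  L: Z = jωL = j·6.283e+04·0.0576 = 0 + j3619 Ω
Step 3 — Parallel branch: R2 || L = 1/(1/R2 + 1/L) = 115.9 + j3.714 Ω.
Step 4 — Series with R1: Z_total = R1 + (R2 || L) = 3566 + j3.714 Ω = 3566∠0.1° Ω.
Step 5 — Power factor: PF = cos(φ) = Re(Z)/|Z| = 3566/3566 = 1.
Step 6 — Type: Im(Z) = 3.714 ⇒ lagging (phase φ = 0.1°).

PF = 1 (lagging, φ = 0.1°)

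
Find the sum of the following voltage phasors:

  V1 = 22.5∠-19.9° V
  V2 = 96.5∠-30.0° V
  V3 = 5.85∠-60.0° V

Step 1 — Convert each phasor to rectangular form:
  V1 = 22.5·(cos(-19.9°) + j·sin(-19.9°)) = 21.16 - j7.659 V
  V2 = 96.5·(cos(-30.0°) + j·sin(-30.0°)) = 83.57 - j48.25 V
  V3 = 5.85·(cos(-60.0°) + j·sin(-60.0°)) = 2.925 - j5.066 V
Step 2 — Sum components: V_total = 107.7 - j60.97 V.
Step 3 — Convert to polar: |V_total| = 123.7 V, ∠V_total = -29.5°.

V_total = 123.7∠-29.5° V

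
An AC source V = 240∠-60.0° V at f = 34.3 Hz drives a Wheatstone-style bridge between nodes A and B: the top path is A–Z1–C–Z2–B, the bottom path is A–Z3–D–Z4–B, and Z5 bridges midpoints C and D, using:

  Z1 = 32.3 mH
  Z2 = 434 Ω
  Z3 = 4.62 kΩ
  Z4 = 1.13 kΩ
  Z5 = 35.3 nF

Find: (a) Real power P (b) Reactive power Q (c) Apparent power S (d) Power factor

Step 1 — Angular frequency: ω = 2π·f = 2π·34.3 = 215.5 rad/s.
Step 2 — Component impedances:
  Z1: Z = jωL = j·215.5·0.0323 = 0 + j6.961 Ω
  Z2: Z = R = 434 Ω
  Z3: Z = R = 4620 Ω
  Z4: Z = R = 1130 Ω
  Z5: Z = 1/(jωC) = -j/(ω·C) = 0 - j1.314e+05 Ω
Step 3 — Bridge requires nodal analysis (the Z5 bridge couples midpoints C and D, so the two paths cannot be reduced to a simple series/parallel combination). Setting node B to ground and injecting 1 A at node A, the 3-node admittance system at A, C, D solves to V_A = Z_AB = 403.5 + j5.219 Ω = 403.6∠0.7° Ω.
Step 4 — Source phasor: V = 240∠-60.0° V = 120 - j207.8 V.
Step 5 — Current: I = V / Z = 0.2907 - j0.5188 A = 0.5947∠-60.7° A.
Step 6 — Complex power: S = V·I* = 142.7 + j1.846 VA.
Step 7 — Real power: P = Re(S) = 142.7 W.
Step 8 — Reactive power: Q = Im(S) = 1.846 VAR.
Step 9 — Apparent power: |S| = 142.7 VA.
Step 10 — Power factor: PF = P/|S| = 0.9999 (lagging).

(a) P = 142.7 W  (b) Q = 1.846 VAR  (c) S = 142.7 VA  (d) PF = 0.9999 (lagging)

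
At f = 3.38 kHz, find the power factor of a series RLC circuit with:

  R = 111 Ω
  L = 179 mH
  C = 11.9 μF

Step 1 — Angular frequency: ω = 2π·f = 2π·3380 = 2.124e+04 rad/s.
Step 2 — Component impedances:
  R: Z = R = 111 Ω
  L: Z = jωL = j·2.124e+04·0.179 = 0 + j3801 Ω
  C: Z = 1/(jωC) = -j/(ω·C) = 0 - j3.957 Ω
Step 3 — Series combination: Z_total = R + L + C = 111 + j3797 Ω = 3799∠88.3° Ω.
Step 4 — Power factor: PF = cos(φ) = Re(Z)/|Z| = 111/3799 = 0.02922.
Step 5 — Type: Im(Z) = 3797 ⇒ lagging (phase φ = 88.3°).

PF = 0.02922 (lagging, φ = 88.3°)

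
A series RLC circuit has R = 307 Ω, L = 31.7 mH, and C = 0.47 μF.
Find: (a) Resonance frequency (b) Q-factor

Step 1 — Resonance condition Im(Z)=0 gives ω₀ = 1/√(LC).
Step 2 — ω₀ = 1/√(0.0317·4.7e-07) = 8193 rad/s.
Step 3 — f₀ = ω₀/(2π) = 1304 Hz.
Step 4 — Series Q: Q = ω₀L/R = 8193·0.0317/307 = 0.8459.

(a) f₀ = 1304 Hz  (b) Q = 0.8459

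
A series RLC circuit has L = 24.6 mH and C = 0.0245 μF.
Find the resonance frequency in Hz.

Step 1 — Resonance condition Im(Z)=0 gives ω₀ = 1/√(LC).
Step 2 — ω₀ = 1/√(0.0246·2.45e-08) = 4.073e+04 rad/s.
Step 3 — f₀ = ω₀/(2π) = 6483 Hz.

f₀ = 6483 Hz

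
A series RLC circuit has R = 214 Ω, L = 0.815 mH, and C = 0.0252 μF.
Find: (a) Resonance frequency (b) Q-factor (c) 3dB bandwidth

Step 1 — Resonance: ω₀ = 1/√(LC) = 1/√(0.000815·2.52e-08) = 2.207e+05 rad/s.
Step 2 — f₀ = ω₀/(2π) = 3.512e+04 Hz.
Step 3 — Series Q: Q = ω₀L/R = 2.207e+05·0.000815/214 = 0.8404.
Step 4 — Bandwidth: Δω = ω₀/Q = 2.626e+05 rad/s; BW = Δω/(2π) = 4.179e+04 Hz.

(a) f₀ = 3.512e+04 Hz  (b) Q = 0.8404  (c) BW = 4.179e+04 Hz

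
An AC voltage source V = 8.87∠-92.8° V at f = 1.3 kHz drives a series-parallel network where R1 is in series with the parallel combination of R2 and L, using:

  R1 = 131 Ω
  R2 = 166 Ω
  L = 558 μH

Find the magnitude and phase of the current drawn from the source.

Step 1 — Angular frequency: ω = 2π·f = 2π·1300 = 8168 rad/s.
Step 2 — Component impedances:
  R1: Z = R = 131 Ω
  R2: Z = R = 166 Ω
  L: Z = jωL = j·8168·0.000558 = 0 + j4.558 Ω
Step 3 — Parallel branch: R2 || L = 1/(1/R2 + 1/L) = 0.125 + j4.554 Ω.
Step 4 — Series with R1: Z_total = R1 + (R2 || L) = 131.1 + j4.554 Ω = 131.2∠2.0° Ω.
Step 5 — Source phasor: V = 8.87∠-92.8° V = -0.4333 - j8.859 V.
Step 6 — Ohm's law: I = V / Z_total = (-0.4333 - j8.859) / (131.1 + j4.554) = -0.005644 - j0.06737 A.
Step 7 — Convert to polar: |I| = 0.0676 A, ∠I = -94.8°.

I = 0.0676∠-94.8° A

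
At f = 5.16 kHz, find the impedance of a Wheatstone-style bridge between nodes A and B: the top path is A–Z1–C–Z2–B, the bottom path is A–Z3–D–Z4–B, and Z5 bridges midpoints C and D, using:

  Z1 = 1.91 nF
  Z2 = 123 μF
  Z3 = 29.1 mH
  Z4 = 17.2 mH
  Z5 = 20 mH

Step 1 — Angular frequency: ω = 2π·f = 2π·5160 = 3.242e+04 rad/s.
Step 2 — Component impedances:
  Z1: Z = 1/(jωC) = -j/(ω·C) = 0 - j1.615e+04 Ω
  Z2: Z = 1/(jωC) = -j/(ω·C) = 0 - j0.2508 Ω
  Z3: Z = jωL = j·3.242e+04·0.0291 = 0 + j943.5 Ω
  Z4: Z = jωL = j·3.242e+04·0.0172 = 0 + j557.6 Ω
  Z5: Z = jωL = j·3.242e+04·0.02 = 0 + j648.4 Ω
Step 3 — Bridge requires nodal analysis (the Z5 bridge couples midpoints C and D, so the two paths cannot be reduced to a simple series/parallel combination). Setting node B to ground and injecting 1 A at node A, the 3-node admittance system at A, C, D solves to V_A = Z_AB = 0 + j1347 Ω = 1347∠90.0° Ω.

Z = 0 + j1347 Ω = 1347∠90.0° Ω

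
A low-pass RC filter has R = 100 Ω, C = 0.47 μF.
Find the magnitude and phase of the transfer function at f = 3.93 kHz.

Step 1 — Angular frequency: ω = 2π·3930 = 2.469e+04 rad/s.
Step 2 — Transfer function: H(jω) = 1/(1 + jωRC).
Step 3 — Denominator: 1 + jωRC = 1 + j·2.469e+04·100·4.7e-07 = 1 + j1.161.
Step 4 — H = 0.4261 - j0.4945.
Step 5 — Magnitude: |H| = 0.6528 (-3.7 dB); phase: φ = -49.3°.

|H| = 0.6528 (-3.7 dB), φ = -49.3°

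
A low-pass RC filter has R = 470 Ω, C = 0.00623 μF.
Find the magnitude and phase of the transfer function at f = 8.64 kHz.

Step 1 — Angular frequency: ω = 2π·8640 = 5.429e+04 rad/s.
Step 2 — Transfer function: H(jω) = 1/(1 + jωRC).
Step 3 — Denominator: 1 + jωRC = 1 + j·5.429e+04·470·6.23e-09 = 1 + j0.159.
Step 4 — H = 0.9754 - j0.155.
Step 5 — Magnitude: |H| = 0.9876 (-0.1 dB); phase: φ = -9.0°.

|H| = 0.9876 (-0.1 dB), φ = -9.0°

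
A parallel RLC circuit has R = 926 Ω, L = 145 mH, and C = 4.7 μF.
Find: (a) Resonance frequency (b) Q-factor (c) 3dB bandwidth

Step 1 — Resonance: ω₀ = 1/√(LC) = 1/√(0.145·4.7e-06) = 1211 rad/s.
Step 2 — f₀ = ω₀/(2π) = 192.8 Hz.
Step 3 — Parallel Q: Q = R/(ω₀L) = 926/(1211·0.145) = 5.272.
Step 4 — Bandwidth: Δω = ω₀/Q = 229.8 rad/s; BW = Δω/(2π) = 36.57 Hz.

(a) f₀ = 192.8 Hz  (b) Q = 5.272  (c) BW = 36.57 Hz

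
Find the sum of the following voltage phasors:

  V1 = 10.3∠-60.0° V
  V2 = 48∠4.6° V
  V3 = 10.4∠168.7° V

Step 1 — Convert each phasor to rectangular form:
  V1 = 10.3·(cos(-60.0°) + j·sin(-60.0°)) = 5.15 - j8.92 V
  V2 = 48·(cos(4.6°) + j·sin(4.6°)) = 47.85 + j3.85 V
  V3 = 10.4·(cos(168.7°) + j·sin(168.7°)) = -10.2 + j2.038 V
Step 2 — Sum components: V_total = 42.8 - j3.033 V.
Step 3 — Convert to polar: |V_total| = 42.9 V, ∠V_total = -4.1°.

V_total = 42.9∠-4.1° V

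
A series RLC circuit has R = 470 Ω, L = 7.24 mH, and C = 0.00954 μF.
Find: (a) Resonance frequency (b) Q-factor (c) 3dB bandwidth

Step 1 — Resonance condition Im(Z)=0 gives ω₀ = 1/√(LC).
Step 2 — ω₀ = 1/√(0.00724·9.54e-09) = 1.203e+05 rad/s.
Step 3 — f₀ = ω₀/(2π) = 1.915e+04 Hz.
Step 4 — Series Q: Q = ω₀L/R = 1.203e+05·0.00724/470 = 1.854.
Step 5 — 3dB bandwidth: Δω = ω₀/Q = 6.492e+04 rad/s; BW = Δω/(2π) = 1.033e+04 Hz.

(a) f₀ = 1.915e+04 Hz  (b) Q = 1.854  (c) BW = 1.033e+04 Hz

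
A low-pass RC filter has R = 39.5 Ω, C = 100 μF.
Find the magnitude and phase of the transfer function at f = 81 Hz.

Step 1 — Angular frequency: ω = 2π·81 = 508.9 rad/s.
Step 2 — Transfer function: H(jω) = 1/(1 + jωRC).
Step 3 — Denominator: 1 + jωRC = 1 + j·508.9·39.5·0.0001 = 1 + j2.01.
Step 4 — H = 0.1984 - j0.3988.
Step 5 — Magnitude: |H| = 0.4454 (-7.0 dB); phase: φ = -63.6°.

|H| = 0.4454 (-7.0 dB), φ = -63.6°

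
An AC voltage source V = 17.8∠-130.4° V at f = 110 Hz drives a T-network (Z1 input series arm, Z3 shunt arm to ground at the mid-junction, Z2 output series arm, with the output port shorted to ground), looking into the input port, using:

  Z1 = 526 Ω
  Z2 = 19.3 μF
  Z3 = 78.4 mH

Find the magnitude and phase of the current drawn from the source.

Step 1 — Angular frequency: ω = 2π·f = 2π·110 = 691.2 rad/s.
Step 2 — Component impedances:
  Z1: Z = R = 526 Ω
  Z2: Z = 1/(jωC) = -j/(ω·C) = 0 - j74.97 Ω
  Z3: Z = jωL = j·691.2·0.0784 = 0 + j54.19 Ω
Step 3 — With the output port shorted to ground, the output series arm Z2 runs from the junction to ground; the shunt arm Z3 also runs from the junction to ground. They appear in parallel: Z3 || Z2 = 0 + j195.5 Ω.
Step 4 — Series with input arm Z1: Z_in = Z1 + (Z3 || Z2) = 526 + j195.5 Ω = 561.1∠20.4° Ω.
Step 5 — Source phasor: V = 17.8∠-130.4° V = -11.54 - j13.56 V.
Step 6 — Ohm's law: I = V / Z_total = (-11.54 - j13.56) / (526 + j195.5) = -0.02769 - j0.01548 A.
Step 7 — Convert to polar: |I| = 0.03172 A, ∠I = -150.8°.

I = 0.03172∠-150.8° A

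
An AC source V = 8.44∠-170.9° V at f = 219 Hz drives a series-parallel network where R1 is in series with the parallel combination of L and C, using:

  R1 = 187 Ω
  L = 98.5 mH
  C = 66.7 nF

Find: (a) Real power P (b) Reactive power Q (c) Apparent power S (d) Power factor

Step 1 — Angular frequency: ω = 2π·f = 2π·219 = 1376 rad/s.
Step 2 — Component impedances:
  R1: Z = R = 187 Ω
  L: Z = jωL = j·1376·0.0985 = 0 + j135.5 Ω
  C: Z = 1/(jωC) = -j/(ω·C) = 0 - j1.09e+04 Ω
Step 3 — Parallel branch: L || C = 1/(1/L + 1/C) = 0 + j137.2 Ω.
Step 4 — Series with R1: Z_total = R1 + (L || C) = 187 + j137.2 Ω = 232∠36.3° Ω.
Step 5 — Source phasor: V = 8.44∠-170.9° V = -8.334 - j1.335 V.
Step 6 — Current: I = V / Z = -0.03237 + j0.01662 A = 0.03639∠152.8° A.
Step 7 — Complex power: S = V·I* = 0.2476 + j0.1817 VA.
Step 8 — Real power: P = Re(S) = 0.2476 W.
Step 9 — Reactive power: Q = Im(S) = 0.1817 VAR.
Step 10 — Apparent power: |S| = 0.3071 VA.
Step 11 — Power factor: PF = P/|S| = 0.8062 (lagging).

(a) P = 0.2476 W  (b) Q = 0.1817 VAR  (c) S = 0.3071 VA  (d) PF = 0.8062 (lagging)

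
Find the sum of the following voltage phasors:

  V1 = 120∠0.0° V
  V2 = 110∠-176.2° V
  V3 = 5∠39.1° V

Step 1 — Convert each phasor to rectangular form:
  V1 = 120·(cos(0.0°) + j·sin(0.0°)) = 120 V
  V2 = 110·(cos(-176.2°) + j·sin(-176.2°)) = -109.8 - j7.29 V
  V3 = 5·(cos(39.1°) + j·sin(39.1°)) = 3.88 + j3.153 V
Step 2 — Sum components: V_total = 14.12 - j4.137 V.
Step 3 — Convert to polar: |V_total| = 14.72 V, ∠V_total = -16.3°.

V_total = 14.72∠-16.3° V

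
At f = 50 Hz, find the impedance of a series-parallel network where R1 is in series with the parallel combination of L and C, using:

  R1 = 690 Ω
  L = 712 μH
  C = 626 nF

Step 1 — Angular frequency: ω = 2π·f = 2π·50 = 314.2 rad/s.
Step 2 — Component impedances:
  R1: Z = R = 690 Ω
  L: Z = jωL = j·314.2·0.000712 = 0 + j0.2237 Ω
  C: Z = 1/(jωC) = -j/(ω·C) = 0 - j5085 Ω
Step 3 — Parallel branch: L || C = 1/(1/L + 1/C) = 0 + j0.2237 Ω.
Step 4 — Series with R1: Z_total = R1 + (L || C) = 690 + j0.2237 Ω = 690∠0.0° Ω.

Z = 690 + j0.2237 Ω = 690∠0.0° Ω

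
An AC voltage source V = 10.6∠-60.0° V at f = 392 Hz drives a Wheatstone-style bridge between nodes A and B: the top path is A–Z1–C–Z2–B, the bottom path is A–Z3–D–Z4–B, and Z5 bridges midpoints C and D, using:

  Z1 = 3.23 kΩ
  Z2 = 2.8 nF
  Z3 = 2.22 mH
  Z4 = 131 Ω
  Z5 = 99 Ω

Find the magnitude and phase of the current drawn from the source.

Step 1 — Angular frequency: ω = 2π·f = 2π·392 = 2463 rad/s.
Step 2 — Component impedances:
  Z1: Z = R = 3230 Ω
  Z2: Z = 1/(jωC) = -j/(ω·C) = 0 - j1.45e+05 Ω
  Z3: Z = jωL = j·2463·0.00222 = 0 + j5.468 Ω
  Z4: Z = R = 131 Ω
  Z5: Z = R = 99 Ω
Step 3 — Bridge requires nodal analysis (the Z5 bridge couples midpoints C and D, so the two paths cannot be reduced to a simple series/parallel combination). Setting node B to ground and injecting 1 A at node A, the 3-node admittance system at A, C, D solves to V_A = Z_AB = 131 + j5.35 Ω = 131.1∠2.3° Ω.
Step 4 — Source phasor: V = 10.6∠-60.0° V = 5.3 - j9.18 V.
Step 5 — Ohm's law: I = V / Z_total = (5.3 - j9.18) / (131 + j5.35) = 0.03753 - j0.0716 A.
Step 6 — Convert to polar: |I| = 0.08084 A, ∠I = -62.3°.

I = 0.08084∠-62.3° A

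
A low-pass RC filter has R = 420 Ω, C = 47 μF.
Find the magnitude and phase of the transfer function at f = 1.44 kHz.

Step 1 — Angular frequency: ω = 2π·1440 = 9048 rad/s.
Step 2 — Transfer function: H(jω) = 1/(1 + jωRC).
Step 3 — Denominator: 1 + jωRC = 1 + j·9048·420·4.7e-05 = 1 + j178.6.
Step 4 — H = 3.135e-05 - j0.005599.
Step 5 — Magnitude: |H| = 0.005599 (-45.0 dB); phase: φ = -89.7°.

|H| = 0.005599 (-45.0 dB), φ = -89.7°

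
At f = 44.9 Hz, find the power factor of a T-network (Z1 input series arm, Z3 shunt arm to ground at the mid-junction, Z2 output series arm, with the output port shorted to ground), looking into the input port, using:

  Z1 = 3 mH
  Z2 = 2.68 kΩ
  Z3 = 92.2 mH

Step 1 — Angular frequency: ω = 2π·f = 2π·44.9 = 282.1 rad/s.
Step 2 — Component impedances:
  Z1: Z = jωL = j·282.1·0.003 = 0 + j0.8463 Ω
  Z2: Z = R = 2680 Ω
  Z3: Z = jωL = j·282.1·0.0922 = 0 + j26.01 Ω
Step 3 — With the output port shorted to ground, the output series arm Z2 runs from the junction to ground; the shunt arm Z3 also runs from the junction to ground. They appear in parallel: Z3 || Z2 = 0.2524 + j26.01 Ω.
Step 4 — Series with input arm Z1: Z_in = Z1 + (Z3 || Z2) = 0.2524 + j26.85 Ω = 26.86∠89.5° Ω.
Step 5 — Power factor: PF = cos(φ) = Re(Z)/|Z| = 0.25243/26.856 = 0.009399.
Step 6 — Type: Im(Z) = 26.85 ⇒ lagging (phase φ = 89.5°).

PF = 0.009399 (lagging, φ = 89.5°)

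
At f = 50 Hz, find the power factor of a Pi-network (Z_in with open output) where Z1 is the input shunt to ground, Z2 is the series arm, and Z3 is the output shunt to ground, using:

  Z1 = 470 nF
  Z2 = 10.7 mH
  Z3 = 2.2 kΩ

Step 1 — Angular frequency: ω = 2π·f = 2π·50 = 314.2 rad/s.
Step 2 — Component impedances:
  Z1: Z = 1/(jωC) = -j/(ω·C) = 0 - j6773 Ω
  Z2: Z = jωL = j·314.2·0.0107 = 0 + j3.362 Ω
  Z3: Z = R = 2200 Ω
Step 3 — With open output, the series arm Z2 and the output shunt Z3 appear in series to ground: Z2 + Z3 = 2200 + j3.362 Ω.
Step 4 — Parallel with input shunt Z1: Z_in = Z1 || (Z2 + Z3) = 1992 - j644 Ω = 2093∠-17.9° Ω.
Step 5 — Power factor: PF = cos(φ) = Re(Z)/|Z| = 1991.8/2093.3 = 0.9515.
Step 6 — Type: Im(Z) = -644 ⇒ leading (phase φ = -17.9°).

PF = 0.9515 (leading, φ = -17.9°)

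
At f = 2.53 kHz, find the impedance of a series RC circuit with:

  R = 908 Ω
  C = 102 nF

Step 1 — Angular frequency: ω = 2π·f = 2π·2530 = 1.59e+04 rad/s.
Step 2 — Component impedances:
  R: Z = R = 908 Ω
  C: Z = 1/(jωC) = -j/(ω·C) = 0 - j616.7 Ω
Step 3 — Series combination: Z_total = R + C = 908 - j616.7 Ω = 1098∠-34.2° Ω.

Z = 908 - j616.7 Ω = 1098∠-34.2° Ω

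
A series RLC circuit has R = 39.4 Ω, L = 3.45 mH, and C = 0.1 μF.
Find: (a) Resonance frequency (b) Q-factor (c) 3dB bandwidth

Step 1 — Resonance condition Im(Z)=0 gives ω₀ = 1/√(LC).
Step 2 — ω₀ = 1/√(0.00345·1e-07) = 5.384e+04 rad/s.
Step 3 — f₀ = ω₀/(2π) = 8569 Hz.
Step 4 — Series Q: Q = ω₀L/R = 5.384e+04·0.00345/39.4 = 4.714.
Step 5 — 3dB bandwidth: Δω = ω₀/Q = 1.142e+04 rad/s; BW = Δω/(2π) = 1818 Hz.

(a) f₀ = 8569 Hz  (b) Q = 4.714  (c) BW = 1818 Hz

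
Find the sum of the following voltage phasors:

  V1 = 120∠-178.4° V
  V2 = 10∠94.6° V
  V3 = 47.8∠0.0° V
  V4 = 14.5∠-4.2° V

Step 1 — Convert each phasor to rectangular form:
  V1 = 120·(cos(-178.4°) + j·sin(-178.4°)) = -120 - j3.351 V
  V2 = 10·(cos(94.6°) + j·sin(94.6°)) = -0.802 + j9.968 V
  V3 = 47.8·(cos(0.0°) + j·sin(0.0°)) = 47.8 V
  V4 = 14.5·(cos(-4.2°) + j·sin(-4.2°)) = 14.46 - j1.062 V
Step 2 — Sum components: V_total = -58.49 + j5.555 V.
Step 3 — Convert to polar: |V_total| = 58.76 V, ∠V_total = 174.6°.

V_total = 58.76∠174.6° V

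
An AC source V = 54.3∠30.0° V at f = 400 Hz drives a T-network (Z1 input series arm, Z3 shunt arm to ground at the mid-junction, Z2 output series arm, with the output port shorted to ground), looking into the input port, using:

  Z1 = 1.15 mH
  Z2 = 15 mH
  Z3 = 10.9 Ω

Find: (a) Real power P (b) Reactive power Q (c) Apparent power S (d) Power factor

Step 1 — Angular frequency: ω = 2π·f = 2π·400 = 2513 rad/s.
Step 2 — Component impedances:
  Z1: Z = jωL = j·2513·0.00115 = 0 + j2.89 Ω
  Z2: Z = jωL = j·2513·0.015 = 0 + j37.7 Ω
  Z3: Z = R = 10.9 Ω
Step 3 — With the output port shorted to ground, the output series arm Z2 runs from the junction to ground; the shunt arm Z3 also runs from the junction to ground. They appear in parallel: Z3 || Z2 = 10.06 + j2.908 Ω.
Step 4 — Series with input arm Z1: Z_in = Z1 + (Z3 || Z2) = 10.06 + j5.799 Ω = 11.61∠30.0° Ω.
Step 5 — Source phasor: V = 54.3∠30.0° V = 47.03 + j27.15 V.
Step 6 — Current: I = V / Z = 4.677 + j0.003123 A = 4.677∠0.0° A.
Step 7 — Complex power: S = V·I* = 220 + j126.8 VA.
Step 8 — Real power: P = Re(S) = 220 W.
Step 9 — Reactive power: Q = Im(S) = 126.8 VAR.
Step 10 — Apparent power: |S| = 253.9 VA.
Step 11 — Power factor: PF = P/|S| = 0.8664 (lagging).

(a) P = 220 W  (b) Q = 126.8 VAR  (c) S = 253.9 VA  (d) PF = 0.8664 (lagging)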